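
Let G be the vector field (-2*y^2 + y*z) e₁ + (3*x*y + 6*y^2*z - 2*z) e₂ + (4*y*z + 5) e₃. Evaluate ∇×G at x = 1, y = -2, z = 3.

(∇×G)₁ = ∂G₃/∂y − ∂G₂/∂z = -6*y^2 + 4*z + 2
(∇×G)₂ = ∂G₁/∂z − ∂G₃/∂x = y
(∇×G)₃ = ∂G₂/∂x − ∂G₁/∂y = 7*y - z
∇×G = (-6*y^2 + 4*z + 2, y, 7*y - z)
At (1, -2, 3): (-10, -2, -17).

(-10, -2, -17)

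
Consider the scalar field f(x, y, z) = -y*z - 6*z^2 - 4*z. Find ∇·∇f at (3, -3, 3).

-12

∂²f/∂x² = 0
∂²f/∂y² = 0
∂²f/∂z² = -12
∇²f = -12
At (3, -3, 3): -12.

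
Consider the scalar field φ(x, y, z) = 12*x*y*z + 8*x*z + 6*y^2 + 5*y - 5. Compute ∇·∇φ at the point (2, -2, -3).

∂²φ/∂x² = 0
∂²φ/∂y² = 12
∂²φ/∂z² = 0
∇²φ = 12
At (2, -2, -3): 12.

12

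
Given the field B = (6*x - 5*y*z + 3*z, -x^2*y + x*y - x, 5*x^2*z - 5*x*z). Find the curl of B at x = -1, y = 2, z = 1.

(0, 8, 10)

(∇×B)₁ = ∂B₃/∂y − ∂B₂/∂z = 0
(∇×B)₂ = ∂B₁/∂z − ∂B₃/∂x = -10*x*z - 5*y + 5*z + 3
(∇×B)₃ = ∂B₂/∂x − ∂B₁/∂y = -2*x*y + y + 5*z - 1
∇×B = (0, -10*x*z - 5*y + 5*z + 3, -2*x*y + y + 5*z - 1)
At (-1, 2, 1): (0, 8, 10).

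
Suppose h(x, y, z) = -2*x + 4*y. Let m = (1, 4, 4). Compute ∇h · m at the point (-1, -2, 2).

∂h/∂x = -2
∂h/∂y = 4
∂h/∂z = 0
∇h at (-1, -2, 2) = (-2, 4, 0)
∇h · m = (-2)(1) + (4)(4) + (0)(4) = 14

14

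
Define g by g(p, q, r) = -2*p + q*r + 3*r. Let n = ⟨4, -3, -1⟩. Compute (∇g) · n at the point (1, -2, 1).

-12

∂g/∂p = -2
∂g/∂q = r
∂g/∂r = q + 3
∇g at (1, -2, 1) = (-2, 1, 1)
∇g · n = (-2)(4) + (1)(-3) + (1)(-1) = -12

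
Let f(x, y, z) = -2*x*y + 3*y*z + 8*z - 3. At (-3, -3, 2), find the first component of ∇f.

6

(∇f)_1 = ∂f/∂x = -2*y
At (-3, -3, 2): 6.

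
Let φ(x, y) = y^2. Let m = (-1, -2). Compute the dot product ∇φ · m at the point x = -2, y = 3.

∂φ/∂x = 0
∂φ/∂y = 2*y
∇φ at (-2, 3) = (0, 6)
∇φ · m = (0)(-1) + (6)(-2) = -12

-12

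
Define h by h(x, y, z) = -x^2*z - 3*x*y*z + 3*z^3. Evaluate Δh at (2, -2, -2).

-32

∂²h/∂x² = -2*z
∂²h/∂y² = 0
∂²h/∂z² = 18*z
∇²h = 16*z
At (2, -2, -2): -32.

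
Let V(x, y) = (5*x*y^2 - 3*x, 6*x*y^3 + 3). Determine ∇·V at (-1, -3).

-120

∂V₁/∂x = 5*y^2 - 3
∂V₂/∂y = 18*x*y^2
∇·V = 18*x*y^2 + 5*y^2 - 3
At (-1, -3): -120.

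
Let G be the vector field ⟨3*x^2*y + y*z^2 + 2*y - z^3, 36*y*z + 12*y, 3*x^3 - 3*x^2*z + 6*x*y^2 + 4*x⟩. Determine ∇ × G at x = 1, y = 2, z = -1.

(∇×G)₁ = ∂G₃/∂y − ∂G₂/∂z = 12*x*y - 36*y
(∇×G)₂ = ∂G₁/∂z − ∂G₃/∂x = -9*x^2 + 6*x*z - 6*y^2 + 2*y*z - 3*z^2 - 4
(∇×G)₃ = ∂G₂/∂x − ∂G₁/∂y = -3*x^2 - z^2 - 2
∇×G = (12*x*y - 36*y, -9*x^2 + 6*x*z - 6*y^2 + 2*y*z - 3*z^2 - 4, -3*x^2 - z^2 - 2)
At (1, 2, -1): (-48, -50, -6).

(-48, -50, -6)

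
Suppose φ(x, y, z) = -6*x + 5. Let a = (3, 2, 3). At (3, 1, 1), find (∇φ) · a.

∂φ/∂x = -6
∂φ/∂y = 0
∂φ/∂z = 0
∇φ at (3, 1, 1) = (-6, 0, 0)
∇φ · a = (-6)(3) + (0)(2) + (0)(3) = -18

-18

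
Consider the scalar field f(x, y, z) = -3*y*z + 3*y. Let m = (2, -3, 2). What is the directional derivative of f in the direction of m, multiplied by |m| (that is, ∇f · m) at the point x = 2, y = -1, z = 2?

15

∂f/∂x = 0
∂f/∂y = -3*z + 3
∂f/∂z = -3*y
∇f at (2, -1, 2) = (0, -3, 3)
∇f · m = (0)(2) + (-3)(-3) + (3)(2) = 15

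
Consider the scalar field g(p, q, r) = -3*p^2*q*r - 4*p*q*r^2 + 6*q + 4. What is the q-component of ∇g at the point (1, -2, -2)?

-4

(∇g)_2 = ∂g/∂q = -3*p^2*r - 4*p*r^2 + 6
At (1, -2, -2): -4.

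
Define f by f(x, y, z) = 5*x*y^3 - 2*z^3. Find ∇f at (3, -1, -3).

∂f/∂x = 5*y^3
∂f/∂y = 15*x*y^2
∂f/∂z = -6*z^2
∇f = (5*y^3, 15*x*y^2, -6*z^2)
At (3, -1, -3): (-5, 45, -54).

(-5, 45, -54)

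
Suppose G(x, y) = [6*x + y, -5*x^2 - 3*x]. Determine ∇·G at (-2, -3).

6

∂G₁/∂x = 6
∂G₂/∂y = 0
∇·G = 6
At (-2, -3): 6.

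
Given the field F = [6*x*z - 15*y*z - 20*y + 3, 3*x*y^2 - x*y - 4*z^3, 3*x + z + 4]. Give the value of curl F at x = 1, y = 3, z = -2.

(48, -42, 14)

(∇×F)₁ = ∂F₃/∂y − ∂F₂/∂z = 12*z^2
(∇×F)₂ = ∂F₁/∂z − ∂F₃/∂x = 6*x - 15*y - 3
(∇×F)₃ = ∂F₂/∂x − ∂F₁/∂y = 3*y^2 - y + 15*z + 20
∇×F = (12*z^2, 6*x - 15*y - 3, 3*y^2 - y + 15*z + 20)
At (1, 3, -2): (48, -42, 14).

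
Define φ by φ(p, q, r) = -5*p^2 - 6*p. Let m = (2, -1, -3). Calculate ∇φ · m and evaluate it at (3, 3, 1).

∂φ/∂p = -10*p - 6
∂φ/∂q = 0
∂φ/∂r = 0
∇φ at (3, 3, 1) = (-36, 0, 0)
∇φ · m = (-36)(2) + (0)(-1) + (0)(-3) = -72

-72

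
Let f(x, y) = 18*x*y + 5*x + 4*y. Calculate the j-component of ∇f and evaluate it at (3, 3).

58

(∇f)_2 = ∂f/∂y = 18*x + 4
At (3, 3): 58.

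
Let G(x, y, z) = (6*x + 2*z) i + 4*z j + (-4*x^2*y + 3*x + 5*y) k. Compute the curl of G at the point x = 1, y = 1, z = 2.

(∇×G)₁ = ∂G₃/∂y − ∂G₂/∂z = -4*x^2 + 1
(∇×G)₂ = ∂G₁/∂z − ∂G₃/∂x = 8*x*y - 1
(∇×G)₃ = ∂G₂/∂x − ∂G₁/∂y = 0
∇×G = (-4*x^2 + 1, 8*x*y - 1, 0)
At (1, 1, 2): (-3, 7, 0).

(-3, 7, 0)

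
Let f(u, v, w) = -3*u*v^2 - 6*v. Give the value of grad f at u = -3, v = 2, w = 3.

(-12, 30, 0)

∂f/∂u = -3*v^2
∂f/∂v = -6*u*v - 6
∂f/∂w = 0
∇f = (-3*v^2, -6*u*v - 6, 0)
At (-3, 2, 3): (-12, 30, 0).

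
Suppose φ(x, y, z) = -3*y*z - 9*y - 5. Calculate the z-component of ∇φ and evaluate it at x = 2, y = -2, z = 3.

6

(∇φ)_3 = ∂φ/∂z = -3*y
At (2, -2, 3): 6.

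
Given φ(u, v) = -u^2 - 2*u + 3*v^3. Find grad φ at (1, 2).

∂φ/∂u = -2*u - 2
∂φ/∂v = 9*v^2
∇φ = (-2*u - 2, 9*v^2)
At (1, 2): (-4, 36).

(-4, 36)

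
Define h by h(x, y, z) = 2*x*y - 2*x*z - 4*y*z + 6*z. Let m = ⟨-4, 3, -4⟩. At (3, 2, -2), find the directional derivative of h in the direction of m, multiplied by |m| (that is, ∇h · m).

∂h/∂x = 2*y - 2*z
∂h/∂y = 2*x - 4*z
∂h/∂z = -2*x - 4*y + 6
∇h at (3, 2, -2) = (8, 14, -8)
∇h · m = (8)(-4) + (14)(3) + (-8)(-4) = 42

42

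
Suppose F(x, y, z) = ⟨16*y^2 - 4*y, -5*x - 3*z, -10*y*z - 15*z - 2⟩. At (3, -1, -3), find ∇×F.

(∇×F)₁ = ∂F₃/∂y − ∂F₂/∂z = -10*z + 3
(∇×F)₂ = ∂F₁/∂z − ∂F₃/∂x = 0
(∇×F)₃ = ∂F₂/∂x − ∂F₁/∂y = -32*y - 1
∇×F = (-10*z + 3, 0, -32*y - 1)
At (3, -1, -3): (33, 0, 31).

(33, 0, 31)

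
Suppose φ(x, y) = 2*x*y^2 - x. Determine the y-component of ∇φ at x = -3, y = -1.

(∇φ)_2 = ∂φ/∂y = 4*x*y
At (-3, -1): 12.

12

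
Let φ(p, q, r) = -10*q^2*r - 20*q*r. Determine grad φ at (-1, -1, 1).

∂φ/∂p = 0
∂φ/∂q = -20*q*r - 20*r
∂φ/∂r = -10*q^2 - 20*q
∇φ = (0, -20*q*r - 20*r, -10*q^2 - 20*q)
At (-1, -1, 1): (0, 0, 10).

(0, 0, 10)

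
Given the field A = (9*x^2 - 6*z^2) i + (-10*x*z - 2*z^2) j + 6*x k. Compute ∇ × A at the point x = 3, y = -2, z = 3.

(42, -42, -30)

(∇×A)₁ = ∂A₃/∂y − ∂A₂/∂z = 10*x + 4*z
(∇×A)₂ = ∂A₁/∂z − ∂A₃/∂x = -12*z - 6
(∇×A)₃ = ∂A₂/∂x − ∂A₁/∂y = -10*z
∇×A = (10*x + 4*z, -12*z - 6, -10*z)
At (3, -2, 3): (42, -42, -30).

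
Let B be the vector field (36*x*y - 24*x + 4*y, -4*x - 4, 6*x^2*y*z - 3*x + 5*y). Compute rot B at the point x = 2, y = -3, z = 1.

(∇×B)₁ = ∂B₃/∂y − ∂B₂/∂z = 6*x^2*z + 5
(∇×B)₂ = ∂B₁/∂z − ∂B₃/∂x = -12*x*y*z + 3
(∇×B)₃ = ∂B₂/∂x − ∂B₁/∂y = -36*x - 8
∇×B = (6*x^2*z + 5, -12*x*y*z + 3, -36*x - 8)
At (2, -3, 1): (29, 75, -80).

(29, 75, -80)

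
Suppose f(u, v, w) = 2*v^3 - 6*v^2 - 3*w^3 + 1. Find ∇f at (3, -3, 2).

∂f/∂u = 0
∂f/∂v = 6*v^2 - 12*v
∂f/∂w = -9*w^2
∇f = (0, 6*v^2 - 12*v, -9*w^2)
At (3, -3, 2): (0, 90, -36).

(0, 90, -36)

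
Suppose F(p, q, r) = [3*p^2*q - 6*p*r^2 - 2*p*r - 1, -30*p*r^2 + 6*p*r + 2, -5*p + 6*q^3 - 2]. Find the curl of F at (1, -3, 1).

(∇×F)₁ = ∂F₃/∂q − ∂F₂/∂r = 60*p*r - 6*p + 18*q^2
(∇×F)₂ = ∂F₁/∂r − ∂F₃/∂p = -12*p*r - 2*p + 5
(∇×F)₃ = ∂F₂/∂p − ∂F₁/∂q = -3*p^2 - 30*r^2 + 6*r
∇×F = (60*p*r - 6*p + 18*q^2, -12*p*r - 2*p + 5, -3*p^2 - 30*r^2 + 6*r)
At (1, -3, 1): (216, -9, -27).

(216, -9, -27)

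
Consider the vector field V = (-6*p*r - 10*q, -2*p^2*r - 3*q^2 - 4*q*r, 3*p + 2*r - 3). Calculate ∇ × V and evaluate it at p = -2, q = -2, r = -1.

(0, 9, 2)

(∇×V)₁ = ∂V₃/∂q − ∂V₂/∂r = 2*p^2 + 4*q
(∇×V)₂ = ∂V₁/∂r − ∂V₃/∂p = -6*p - 3
(∇×V)₃ = ∂V₂/∂p − ∂V₁/∂q = -4*p*r + 10
∇×V = (2*p^2 + 4*q, -6*p - 3, -4*p*r + 10)
At (-2, -2, -1): (0, 9, 2).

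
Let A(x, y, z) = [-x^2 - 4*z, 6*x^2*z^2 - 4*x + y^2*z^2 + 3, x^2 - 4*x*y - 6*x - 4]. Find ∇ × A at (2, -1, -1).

(42, -6, 20)

(∇×A)₁ = ∂A₃/∂y − ∂A₂/∂z = -12*x^2*z - 4*x - 2*y^2*z
(∇×A)₂ = ∂A₁/∂z − ∂A₃/∂x = -2*x + 4*y + 2
(∇×A)₃ = ∂A₂/∂x − ∂A₁/∂y = 12*x*z^2 - 4
∇×A = (-12*x^2*z - 4*x - 2*y^2*z, -2*x + 4*y + 2, 12*x*z^2 - 4)
At (2, -1, -1): (42, -6, 20).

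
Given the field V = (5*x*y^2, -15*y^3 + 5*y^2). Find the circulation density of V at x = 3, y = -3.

∂V₂/∂x = 0
∂V₁/∂y = 10*x*y
Scalar curl = -10*x*y
At (3, -3): 90.

90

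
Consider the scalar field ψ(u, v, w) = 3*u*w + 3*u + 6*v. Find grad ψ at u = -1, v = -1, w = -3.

(-6, 6, -3)

∂ψ/∂u = 3*w + 3
∂ψ/∂v = 6
∂ψ/∂w = 3*u
∇ψ = (3*w + 3, 6, 3*u)
At (-1, -1, -3): (-6, 6, -3).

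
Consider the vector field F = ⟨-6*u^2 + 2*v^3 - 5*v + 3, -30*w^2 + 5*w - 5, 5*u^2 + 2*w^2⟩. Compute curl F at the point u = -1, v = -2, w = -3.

(-185, 10, -19)

(∇×F)₁ = ∂F₃/∂v − ∂F₂/∂w = 60*w - 5
(∇×F)₂ = ∂F₁/∂w − ∂F₃/∂u = -10*u
(∇×F)₃ = ∂F₂/∂u − ∂F₁/∂v = -6*v^2 + 5
∇×F = (60*w - 5, -10*u, -6*v^2 + 5)
At (-1, -2, -3): (-185, 10, -19).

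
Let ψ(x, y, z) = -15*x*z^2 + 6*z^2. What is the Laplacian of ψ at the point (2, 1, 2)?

-48

∂²ψ/∂x² = 0
∂²ψ/∂y² = 0
∂²ψ/∂z² = 6*(-5*x + 2)
∇²ψ = -30*x + 12
At (2, 1, 2): -48.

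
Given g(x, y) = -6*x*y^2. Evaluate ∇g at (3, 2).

∂g/∂x = -6*y^2
∂g/∂y = -12*x*y
∇g = (-6*y^2, -12*x*y)
At (3, 2): (-24, -72).

(-24, -72)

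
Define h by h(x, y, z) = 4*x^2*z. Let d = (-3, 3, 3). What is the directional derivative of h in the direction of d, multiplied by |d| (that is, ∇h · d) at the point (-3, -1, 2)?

∂h/∂x = 8*x*z
∂h/∂y = 0
∂h/∂z = 4*x^2
∇h at (-3, -1, 2) = (-48, 0, 36)
∇h · d = (-48)(-3) + (0)(3) + (36)(3) = 252

252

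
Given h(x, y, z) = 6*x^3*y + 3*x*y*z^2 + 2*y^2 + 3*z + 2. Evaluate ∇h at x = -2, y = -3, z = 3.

∂h/∂x = 18*x^2*y + 3*y*z^2
∂h/∂y = 6*x^3 + 3*x*z^2 + 4*y
∂h/∂z = 6*x*y*z + 3
∇h = (18*x^2*y + 3*y*z^2, 6*x^3 + 3*x*z^2 + 4*y, 6*x*y*z + 3)
At (-2, -3, 3): (-297, -114, 111).

(-297, -114, 111)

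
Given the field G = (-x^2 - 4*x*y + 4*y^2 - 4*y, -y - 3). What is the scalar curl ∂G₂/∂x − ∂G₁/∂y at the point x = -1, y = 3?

∂G₂/∂x = 0
∂G₁/∂y = -4*x + 8*y - 4
Scalar curl = 4*x - 8*y + 4
At (-1, 3): -24.

-24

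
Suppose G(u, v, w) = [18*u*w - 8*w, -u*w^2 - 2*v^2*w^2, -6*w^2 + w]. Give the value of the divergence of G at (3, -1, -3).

19

∂G₁/∂u = 18*w
∂G₂/∂v = -4*v*w^2
∂G₃/∂w = -12*w + 1
∇·G = -4*v*w^2 + 6*w + 1
At (3, -1, -3): 19.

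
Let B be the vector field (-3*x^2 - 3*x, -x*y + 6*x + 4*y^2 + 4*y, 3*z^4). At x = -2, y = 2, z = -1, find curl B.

(0, 0, 4)

(∇×B)₁ = ∂B₃/∂y − ∂B₂/∂z = 0
(∇×B)₂ = ∂B₁/∂z − ∂B₃/∂x = 0
(∇×B)₃ = ∂B₂/∂x − ∂B₁/∂y = -y + 6
∇×B = (0, 0, -y + 6)
At (-2, 2, -1): (0, 0, 4).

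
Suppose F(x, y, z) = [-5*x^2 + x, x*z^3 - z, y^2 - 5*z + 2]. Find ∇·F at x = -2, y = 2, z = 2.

∂F₁/∂x = -10*x + 1
∂F₂/∂y = 0
∂F₃/∂z = -5
∇·F = -10*x - 4
At (-2, 2, 2): 16.

16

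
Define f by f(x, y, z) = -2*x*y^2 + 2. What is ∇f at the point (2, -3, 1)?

∂f/∂x = -2*y^2
∂f/∂y = -4*x*y
∂f/∂z = 0
∇f = (-2*y^2, -4*x*y, 0)
At (2, -3, 1): (-18, 24, 0).

(-18, 24, 0)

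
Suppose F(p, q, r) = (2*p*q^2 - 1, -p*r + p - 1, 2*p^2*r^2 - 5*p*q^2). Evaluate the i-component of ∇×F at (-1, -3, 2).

(∇×F)_1 = ∂F₃/∂q − ∂F₂/∂r
= -10*p*q − (-p)
= -10*p*q + p
At (-1, -3, 2): -31.

-31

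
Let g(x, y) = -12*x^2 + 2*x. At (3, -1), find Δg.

-24

∂²g/∂x² = -24
∂²g/∂y² = 0
∇²g = -24
At (3, -1): -24.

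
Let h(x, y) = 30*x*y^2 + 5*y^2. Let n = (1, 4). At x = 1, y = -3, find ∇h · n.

-570

∂h/∂x = 30*y^2
∂h/∂y = 60*x*y + 10*y
∇h at (1, -3) = (270, -210)
∇h · n = (270)(1) + (-210)(4) = -570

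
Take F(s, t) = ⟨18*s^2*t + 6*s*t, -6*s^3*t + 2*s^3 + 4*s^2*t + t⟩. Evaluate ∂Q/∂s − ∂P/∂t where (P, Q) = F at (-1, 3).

∂F₂/∂s = -18*s^2*t + 6*s^2 + 8*s*t
∂F₁/∂t = 18*s^2 + 6*s
Scalar curl = -18*s^2*t - 12*s^2 + 8*s*t - 6*s
At (-1, 3): -84.

-84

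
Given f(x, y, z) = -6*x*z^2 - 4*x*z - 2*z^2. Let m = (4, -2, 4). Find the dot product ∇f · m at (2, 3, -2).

128

∂f/∂x = -6*z^2 - 4*z
∂f/∂y = 0
∂f/∂z = -12*x*z - 4*x - 4*z
∇f at (2, 3, -2) = (-16, 0, 48)
∇f · m = (-16)(4) + (0)(-2) + (48)(4) = 128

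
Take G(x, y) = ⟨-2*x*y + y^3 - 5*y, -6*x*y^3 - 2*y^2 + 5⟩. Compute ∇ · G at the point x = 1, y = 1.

-24

∂G₁/∂x = -2*y
∂G₂/∂y = -18*x*y^2 - 4*y
∇·G = -18*x*y^2 - 6*y
At (1, 1): -24.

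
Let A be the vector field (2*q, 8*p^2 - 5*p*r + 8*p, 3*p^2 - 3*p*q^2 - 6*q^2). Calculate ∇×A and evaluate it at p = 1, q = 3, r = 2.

(∇×A)₁ = ∂A₃/∂q − ∂A₂/∂r = -6*p*q + 5*p - 12*q
(∇×A)₂ = ∂A₁/∂r − ∂A₃/∂p = -6*p + 3*q^2
(∇×A)₃ = ∂A₂/∂p − ∂A₁/∂q = 16*p - 5*r + 6
∇×A = (-6*p*q + 5*p - 12*q, -6*p + 3*q^2, 16*p - 5*r + 6)
At (1, 3, 2): (-49, 21, 12).

(-49, 21, 12)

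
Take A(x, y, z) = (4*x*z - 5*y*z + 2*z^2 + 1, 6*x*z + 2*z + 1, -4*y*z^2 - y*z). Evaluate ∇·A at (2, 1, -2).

∂A₁/∂x = 4*z
∂A₂/∂y = 0
∂A₃/∂z = -8*y*z - y
∇·A = -8*y*z - y + 4*z
At (2, 1, -2): 7.

7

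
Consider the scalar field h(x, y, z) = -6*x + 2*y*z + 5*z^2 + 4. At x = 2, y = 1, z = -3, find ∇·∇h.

∂²h/∂x² = 0
∂²h/∂y² = 0
∂²h/∂z² = 10
∇²h = 10
At (2, 1, -3): 10.

10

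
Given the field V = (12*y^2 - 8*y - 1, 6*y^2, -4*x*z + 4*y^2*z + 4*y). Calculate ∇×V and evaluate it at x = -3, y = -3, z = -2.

(52, -8, 80)

(∇×V)₁ = ∂V₃/∂y − ∂V₂/∂z = 8*y*z + 4
(∇×V)₂ = ∂V₁/∂z − ∂V₃/∂x = 4*z
(∇×V)₃ = ∂V₂/∂x − ∂V₁/∂y = -24*y + 8
∇×V = (8*y*z + 4, 4*z, -24*y + 8)
At (-3, -3, -2): (52, -8, 80).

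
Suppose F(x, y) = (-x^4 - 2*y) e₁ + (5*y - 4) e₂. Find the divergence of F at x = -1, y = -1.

9

∂F₁/∂x = -4*x^3
∂F₂/∂y = 5
∇·F = -4*x^3 + 5
At (-1, -1): 9.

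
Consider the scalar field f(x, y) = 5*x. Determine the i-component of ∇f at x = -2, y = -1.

5

(∇f)_1 = ∂f/∂x = 5
At (-2, -1): 5.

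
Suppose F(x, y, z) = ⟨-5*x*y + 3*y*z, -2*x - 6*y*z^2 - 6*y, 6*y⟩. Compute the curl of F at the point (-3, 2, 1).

(30, 6, -20)

(∇×F)₁ = ∂F₃/∂y − ∂F₂/∂z = 12*y*z + 6
(∇×F)₂ = ∂F₁/∂z − ∂F₃/∂x = 3*y
(∇×F)₃ = ∂F₂/∂x − ∂F₁/∂y = 5*x - 3*z - 2
∇×F = (12*y*z + 6, 3*y, 5*x - 3*z - 2)
At (-3, 2, 1): (30, 6, -20).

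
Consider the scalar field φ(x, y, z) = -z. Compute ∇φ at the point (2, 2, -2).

∂φ/∂x = 0
∂φ/∂y = 0
∂φ/∂z = -1
∇φ = (0, 0, -1)
At (2, 2, -2): (0, 0, -1).

(0, 0, -1)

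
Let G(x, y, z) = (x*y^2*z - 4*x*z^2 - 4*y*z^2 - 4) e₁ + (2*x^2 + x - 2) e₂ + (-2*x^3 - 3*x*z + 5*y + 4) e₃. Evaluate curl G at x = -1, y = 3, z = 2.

(∇×G)₁ = ∂G₃/∂y − ∂G₂/∂z = 5
(∇×G)₂ = ∂G₁/∂z − ∂G₃/∂x = 6*x^2 + x*y^2 - 8*x*z - 8*y*z + 3*z
(∇×G)₃ = ∂G₂/∂x − ∂G₁/∂y = -2*x*y*z + 4*x + 4*z^2 + 1
∇×G = (5, 6*x^2 + x*y^2 - 8*x*z - 8*y*z + 3*z, -2*x*y*z + 4*x + 4*z^2 + 1)
At (-1, 3, 2): (5, -29, 25).

(5, -29, 25)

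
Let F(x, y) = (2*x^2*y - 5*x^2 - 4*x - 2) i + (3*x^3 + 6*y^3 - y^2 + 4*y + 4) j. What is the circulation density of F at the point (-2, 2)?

∂F₂/∂x = 9*x^2
∂F₁/∂y = 2*x^2
Scalar curl = 7*x^2
At (-2, 2): 28.

28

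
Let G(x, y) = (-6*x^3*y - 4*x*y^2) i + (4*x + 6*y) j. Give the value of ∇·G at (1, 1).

-16

∂G₁/∂x = -18*x^2*y - 4*y^2
∂G₂/∂y = 6
∇·G = -18*x^2*y - 4*y^2 + 6
At (1, 1): -16.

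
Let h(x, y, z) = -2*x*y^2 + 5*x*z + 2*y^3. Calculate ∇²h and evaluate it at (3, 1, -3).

∂²h/∂x² = 0
∂²h/∂y² = 4*(-x + 3*y)
∂²h/∂z² = 0
∇²h = -4*x + 12*y
At (3, 1, -3): 0.

0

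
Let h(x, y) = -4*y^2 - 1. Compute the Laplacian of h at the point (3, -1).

∂²h/∂x² = 0
∂²h/∂y² = -8
∇²h = -8
At (3, -1): -8.

-8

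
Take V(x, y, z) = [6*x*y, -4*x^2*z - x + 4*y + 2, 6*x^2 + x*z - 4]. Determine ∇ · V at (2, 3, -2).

24

∂V₁/∂x = 6*y
∂V₂/∂y = 4
∂V₃/∂z = x
∇·V = x + 6*y + 4
At (2, 3, -2): 24.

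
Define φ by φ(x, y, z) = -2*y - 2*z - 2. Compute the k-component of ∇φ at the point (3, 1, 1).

-2

(∇φ)_3 = ∂φ/∂z = -2
At (3, 1, 1): -2.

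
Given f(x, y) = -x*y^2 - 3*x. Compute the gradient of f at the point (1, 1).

(-4, -2)

∂f/∂x = -y^2 - 3
∂f/∂y = -2*x*y
∇f = (-y^2 - 3, -2*x*y)
At (1, 1): (-4, -2).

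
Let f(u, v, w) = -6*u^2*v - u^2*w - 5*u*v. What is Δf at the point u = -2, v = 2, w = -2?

-20

∂²f/∂u² = -2*(6*v + w)
∂²f/∂v² = 0
∂²f/∂w² = 0
∇²f = -12*v - 2*w
At (-2, 2, -2): -20.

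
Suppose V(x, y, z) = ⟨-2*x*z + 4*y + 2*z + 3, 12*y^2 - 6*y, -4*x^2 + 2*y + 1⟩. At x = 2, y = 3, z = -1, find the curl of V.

(2, 14, -4)

(∇×V)₁ = ∂V₃/∂y − ∂V₂/∂z = 2
(∇×V)₂ = ∂V₁/∂z − ∂V₃/∂x = 6*x + 2
(∇×V)₃ = ∂V₂/∂x − ∂V₁/∂y = -4
∇×V = (2, 6*x + 2, -4)
At (2, 3, -1): (2, 14, -4).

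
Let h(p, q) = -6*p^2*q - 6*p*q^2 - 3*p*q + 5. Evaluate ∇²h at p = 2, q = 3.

∂²h/∂p² = -12*q
∂²h/∂q² = -12*p
∇²h = -12*p - 12*q
At (2, 3): -60.

-60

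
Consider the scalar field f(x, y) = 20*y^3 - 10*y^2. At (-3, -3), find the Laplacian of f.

∂²f/∂x² = 0
∂²f/∂y² = 20*(6*y - 1)
∇²f = 120*y - 20
At (-3, -3): -380.

-380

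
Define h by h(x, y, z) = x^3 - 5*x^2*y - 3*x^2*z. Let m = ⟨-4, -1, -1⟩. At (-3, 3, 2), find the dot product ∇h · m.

∂h/∂x = 3*x^2 - 10*x*y - 6*x*z
∂h/∂y = -5*x^2
∂h/∂z = -3*x^2
∇h at (-3, 3, 2) = (153, -45, -27)
∇h · m = (153)(-4) + (-45)(-1) + (-27)(-1) = -540

-540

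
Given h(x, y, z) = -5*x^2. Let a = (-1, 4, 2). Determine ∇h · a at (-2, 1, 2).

∂h/∂x = -10*x
∂h/∂y = 0
∂h/∂z = 0
∇h at (-2, 1, 2) = (20, 0, 0)
∇h · a = (20)(-1) + (0)(4) + (0)(2) = -20

-20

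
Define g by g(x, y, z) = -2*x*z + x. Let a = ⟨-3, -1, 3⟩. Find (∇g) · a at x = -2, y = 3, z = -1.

∂g/∂x = -2*z + 1
∂g/∂y = 0
∂g/∂z = -2*x
∇g at (-2, 3, -1) = (3, 0, 4)
∇g · a = (3)(-3) + (0)(-1) + (4)(3) = 3

3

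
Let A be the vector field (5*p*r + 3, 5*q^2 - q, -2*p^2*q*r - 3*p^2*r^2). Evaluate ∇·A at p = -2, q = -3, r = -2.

31

∂A₁/∂p = 5*r
∂A₂/∂q = 10*q - 1
∂A₃/∂r = -2*p^2*q - 6*p^2*r
∇·A = -2*p^2*q - 6*p^2*r + 10*q + 5*r - 1
At (-2, -3, -2): 31.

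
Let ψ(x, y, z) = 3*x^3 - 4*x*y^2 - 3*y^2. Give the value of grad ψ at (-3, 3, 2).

∂ψ/∂x = 9*x^2 - 4*y^2
∂ψ/∂y = -8*x*y - 6*y
∂ψ/∂z = 0
∇ψ = (9*x^2 - 4*y^2, -8*x*y - 6*y, 0)
At (-3, 3, 2): (45, 54, 0).

(45, 54, 0)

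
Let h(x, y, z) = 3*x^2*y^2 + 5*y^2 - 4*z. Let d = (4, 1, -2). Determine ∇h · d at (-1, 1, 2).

∂h/∂x = 6*x*y^2
∂h/∂y = 6*x^2*y + 10*y
∂h/∂z = -4
∇h at (-1, 1, 2) = (-6, 16, -4)
∇h · d = (-6)(4) + (16)(1) + (-4)(-2) = 0

0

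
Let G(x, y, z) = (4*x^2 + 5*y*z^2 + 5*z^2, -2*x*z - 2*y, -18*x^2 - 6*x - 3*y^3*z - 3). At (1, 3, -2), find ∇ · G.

-75

∂G₁/∂x = 8*x
∂G₂/∂y = -2
∂G₃/∂z = -3*y^3
∇·G = 8*x - 3*y^3 - 2
At (1, 3, -2): -75.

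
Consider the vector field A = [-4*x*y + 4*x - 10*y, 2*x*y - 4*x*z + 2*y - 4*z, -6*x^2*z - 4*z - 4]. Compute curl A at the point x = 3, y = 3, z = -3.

(16, -108, 40)

(∇×A)₁ = ∂A₃/∂y − ∂A₂/∂z = 4*x + 4
(∇×A)₂ = ∂A₁/∂z − ∂A₃/∂x = 12*x*z
(∇×A)₃ = ∂A₂/∂x − ∂A₁/∂y = 4*x + 2*y - 4*z + 10
∇×A = (4*x + 4, 12*x*z, 4*x + 2*y - 4*z + 10)
At (3, 3, -3): (16, -108, 40).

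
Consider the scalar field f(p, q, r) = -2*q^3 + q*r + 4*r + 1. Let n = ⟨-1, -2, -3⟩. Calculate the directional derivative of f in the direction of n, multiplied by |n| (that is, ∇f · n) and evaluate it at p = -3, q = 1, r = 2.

∂f/∂p = 0
∂f/∂q = -6*q^2 + r
∂f/∂r = q + 4
∇f at (-3, 1, 2) = (0, -4, 5)
∇f · n = (0)(-1) + (-4)(-2) + (5)(-3) = -7

-7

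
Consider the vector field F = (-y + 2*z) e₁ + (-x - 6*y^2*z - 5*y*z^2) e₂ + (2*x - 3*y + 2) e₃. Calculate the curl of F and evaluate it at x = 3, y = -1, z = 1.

(∇×F)₁ = ∂F₃/∂y − ∂F₂/∂z = 6*y^2 + 10*y*z - 3
(∇×F)₂ = ∂F₁/∂z − ∂F₃/∂x = 0
(∇×F)₃ = ∂F₂/∂x − ∂F₁/∂y = 0
∇×F = (6*y^2 + 10*y*z - 3, 0, 0)
At (3, -1, 1): (-7, 0, 0).

(-7, 0, 0)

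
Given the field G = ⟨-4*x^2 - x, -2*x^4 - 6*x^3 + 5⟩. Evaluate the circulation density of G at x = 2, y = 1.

-136

∂G₂/∂x = -8*x^3 - 18*x^2
∂G₁/∂y = 0
Scalar curl = -8*x^3 - 18*x^2
At (2, 1): -136.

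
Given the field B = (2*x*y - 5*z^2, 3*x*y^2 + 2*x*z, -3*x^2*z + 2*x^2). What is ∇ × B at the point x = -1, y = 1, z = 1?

(∇×B)₁ = ∂B₃/∂y − ∂B₂/∂z = -2*x
(∇×B)₂ = ∂B₁/∂z − ∂B₃/∂x = 6*x*z - 4*x - 10*z
(∇×B)₃ = ∂B₂/∂x − ∂B₁/∂y = -2*x + 3*y^2 + 2*z
∇×B = (-2*x, 6*x*z - 4*x - 10*z, -2*x + 3*y^2 + 2*z)
At (-1, 1, 1): (2, -12, 7).

(2, -12, 7)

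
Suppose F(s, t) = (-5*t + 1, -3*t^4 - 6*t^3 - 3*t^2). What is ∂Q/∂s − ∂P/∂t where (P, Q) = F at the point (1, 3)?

5

∂F₂/∂s = 0
∂F₁/∂t = -5
Scalar curl = 5
At (1, 3): 5.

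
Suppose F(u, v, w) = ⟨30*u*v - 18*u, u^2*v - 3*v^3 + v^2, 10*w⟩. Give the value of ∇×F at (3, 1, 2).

(∇×F)₁ = ∂F₃/∂v − ∂F₂/∂w = 0
(∇×F)₂ = ∂F₁/∂w − ∂F₃/∂u = 0
(∇×F)₃ = ∂F₂/∂u − ∂F₁/∂v = 2*u*v - 30*u
∇×F = (0, 0, 2*u*v - 30*u)
At (3, 1, 2): (0, 0, -84).

(0, 0, -84)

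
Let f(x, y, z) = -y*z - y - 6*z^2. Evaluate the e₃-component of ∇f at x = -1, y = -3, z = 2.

(∇f)_3 = ∂f/∂z = -y - 12*z
At (-1, -3, 2): -21.

-21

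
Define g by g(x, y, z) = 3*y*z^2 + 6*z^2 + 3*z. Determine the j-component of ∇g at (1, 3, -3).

27

(∇g)_2 = ∂g/∂y = 3*z^2
At (1, 3, -3): 27.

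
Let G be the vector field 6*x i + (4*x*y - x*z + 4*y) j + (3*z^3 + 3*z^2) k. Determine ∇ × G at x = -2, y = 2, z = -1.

(∇×G)₁ = ∂G₃/∂y − ∂G₂/∂z = x
(∇×G)₂ = ∂G₁/∂z − ∂G₃/∂x = 0
(∇×G)₃ = ∂G₂/∂x − ∂G₁/∂y = 4*y - z
∇×G = (x, 0, 4*y - z)
At (-2, 2, -1): (-2, 0, 9).

(-2, 0, 9)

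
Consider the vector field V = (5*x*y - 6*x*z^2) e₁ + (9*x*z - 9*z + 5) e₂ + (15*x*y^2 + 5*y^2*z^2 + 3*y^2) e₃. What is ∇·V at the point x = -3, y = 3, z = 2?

∂V₁/∂x = 5*y - 6*z^2
∂V₂/∂y = 0
∂V₃/∂z = 10*y^2*z
∇·V = 10*y^2*z + 5*y - 6*z^2
At (-3, 3, 2): 171.

171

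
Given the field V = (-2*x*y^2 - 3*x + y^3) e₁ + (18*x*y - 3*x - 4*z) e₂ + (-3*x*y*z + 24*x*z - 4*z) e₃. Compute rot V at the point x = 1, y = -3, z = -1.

(∇×V)₁ = ∂V₃/∂y − ∂V₂/∂z = -3*x*z + 4
(∇×V)₂ = ∂V₁/∂z − ∂V₃/∂x = 3*y*z - 24*z
(∇×V)₃ = ∂V₂/∂x − ∂V₁/∂y = 4*x*y - 3*y^2 + 18*y - 3
∇×V = (-3*x*z + 4, 3*y*z - 24*z, 4*x*y - 3*y^2 + 18*y - 3)
At (1, -3, -1): (7, 33, -96).

(7, 33, -96)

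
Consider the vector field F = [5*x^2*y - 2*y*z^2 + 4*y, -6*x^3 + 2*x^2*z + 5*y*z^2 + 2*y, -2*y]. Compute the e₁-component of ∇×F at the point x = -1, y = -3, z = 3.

(∇×F)_1 = ∂F₃/∂y − ∂F₂/∂z
= -2 − (2*x^2 + 10*y*z)
= -2*x^2 - 10*y*z - 2
At (-1, -3, 3): 86.

86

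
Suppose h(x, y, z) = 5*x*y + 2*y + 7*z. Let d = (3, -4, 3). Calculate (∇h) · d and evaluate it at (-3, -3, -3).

28

∂h/∂x = 5*y
∂h/∂y = 5*x + 2
∂h/∂z = 7
∇h at (-3, -3, -3) = (-15, -13, 7)
∇h · d = (-15)(3) + (-13)(-4) + (7)(3) = 28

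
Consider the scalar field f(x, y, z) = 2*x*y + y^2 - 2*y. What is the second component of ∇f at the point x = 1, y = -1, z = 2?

-2

(∇f)_2 = ∂f/∂y = 2*x + 2*y - 2
At (1, -1, 2): -2.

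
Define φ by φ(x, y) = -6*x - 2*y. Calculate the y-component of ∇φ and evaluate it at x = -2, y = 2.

(∇φ)_2 = ∂φ/∂y = -2
At (-2, 2): -2.

-2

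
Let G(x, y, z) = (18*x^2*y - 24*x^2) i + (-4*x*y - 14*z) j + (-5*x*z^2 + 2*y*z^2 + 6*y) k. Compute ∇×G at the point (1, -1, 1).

(22, 5, -14)

(∇×G)₁ = ∂G₃/∂y − ∂G₂/∂z = 2*z^2 + 20
(∇×G)₂ = ∂G₁/∂z − ∂G₃/∂x = 5*z^2
(∇×G)₃ = ∂G₂/∂x − ∂G₁/∂y = -18*x^2 - 4*y
∇×G = (2*z^2 + 20, 5*z^2, -18*x^2 - 4*y)
At (1, -1, 1): (22, 5, -14).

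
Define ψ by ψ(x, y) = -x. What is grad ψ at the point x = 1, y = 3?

∂ψ/∂x = -1
∂ψ/∂y = 0
∇ψ = (-1, 0)
At (1, 3): (-1, 0).

(-1, 0)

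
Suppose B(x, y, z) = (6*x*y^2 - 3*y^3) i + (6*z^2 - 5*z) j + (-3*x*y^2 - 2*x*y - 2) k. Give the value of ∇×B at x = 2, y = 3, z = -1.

(-23, 33, 9)

(∇×B)₁ = ∂B₃/∂y − ∂B₂/∂z = -6*x*y - 2*x - 12*z + 5
(∇×B)₂ = ∂B₁/∂z − ∂B₃/∂x = 3*y^2 + 2*y
(∇×B)₃ = ∂B₂/∂x − ∂B₁/∂y = -12*x*y + 9*y^2
∇×B = (-6*x*y - 2*x - 12*z + 5, 3*y^2 + 2*y, -12*x*y + 9*y^2)
At (2, 3, -1): (-23, 33, 9).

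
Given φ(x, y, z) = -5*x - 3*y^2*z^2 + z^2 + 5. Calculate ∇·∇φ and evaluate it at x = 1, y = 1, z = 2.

∂²φ/∂x² = 0
∂²φ/∂y² = -6*z^2
∂²φ/∂z² = 2*(-3*y^2 + 1)
∇²φ = -6*y^2 - 6*z^2 + 2
At (1, 1, 2): -28.

-28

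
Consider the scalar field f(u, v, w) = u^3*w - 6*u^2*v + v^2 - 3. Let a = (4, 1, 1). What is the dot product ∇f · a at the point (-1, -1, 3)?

-21

∂f/∂u = 3*u^2*w - 12*u*v
∂f/∂v = -6*u^2 + 2*v
∂f/∂w = u^3
∇f at (-1, -1, 3) = (-3, -8, -1)
∇f · a = (-3)(4) + (-8)(1) + (-1)(1) = -21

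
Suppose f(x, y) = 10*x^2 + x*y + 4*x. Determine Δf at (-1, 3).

20

∂²f/∂x² = 20
∂²f/∂y² = 0
∇²f = 20
At (-1, 3): 20.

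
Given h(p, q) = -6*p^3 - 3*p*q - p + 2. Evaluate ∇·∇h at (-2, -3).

72

∂²h/∂p² = -36*p
∂²h/∂q² = 0
∇²h = -36*p
At (-2, -3): 72.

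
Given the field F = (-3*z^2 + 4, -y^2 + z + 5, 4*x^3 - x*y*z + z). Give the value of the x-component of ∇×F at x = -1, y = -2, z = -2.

(∇×F)_1 = ∂F₃/∂y − ∂F₂/∂z
= -x*z − (1)
= -x*z - 1
At (-1, -2, -2): -3.

-3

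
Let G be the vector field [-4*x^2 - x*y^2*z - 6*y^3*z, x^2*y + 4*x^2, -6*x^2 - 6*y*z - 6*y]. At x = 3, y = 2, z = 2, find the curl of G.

(-18, -24, 204)

(∇×G)₁ = ∂G₃/∂y − ∂G₂/∂z = -6*z - 6
(∇×G)₂ = ∂G₁/∂z − ∂G₃/∂x = -x*y^2 + 12*x - 6*y^3
(∇×G)₃ = ∂G₂/∂x − ∂G₁/∂y = 2*x*y*z + 2*x*y + 8*x + 18*y^2*z
∇×G = (-6*z - 6, -x*y^2 + 12*x - 6*y^3, 2*x*y*z + 2*x*y + 8*x + 18*y^2*z)
At (3, 2, 2): (-18, -24, 204).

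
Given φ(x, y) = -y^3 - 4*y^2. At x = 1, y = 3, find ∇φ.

∂φ/∂x = 0
∂φ/∂y = -3*y^2 - 8*y
∇φ = (0, -3*y^2 - 8*y)
At (1, 3): (0, -51).

(0, -51)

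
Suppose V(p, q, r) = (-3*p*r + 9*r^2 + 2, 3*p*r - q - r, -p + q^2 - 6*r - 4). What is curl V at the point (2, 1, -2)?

(-3, -41, -6)

(∇×V)₁ = ∂V₃/∂q − ∂V₂/∂r = -3*p + 2*q + 1
(∇×V)₂ = ∂V₁/∂r − ∂V₃/∂p = -3*p + 18*r + 1
(∇×V)₃ = ∂V₂/∂p − ∂V₁/∂q = 3*r
∇×V = (-3*p + 2*q + 1, -3*p + 18*r + 1, 3*r)
At (2, 1, -2): (-3, -41, -6).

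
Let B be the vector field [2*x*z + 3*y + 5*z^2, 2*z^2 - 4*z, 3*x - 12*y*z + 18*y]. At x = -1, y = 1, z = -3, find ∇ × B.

(70, -35, -3)

(∇×B)₁ = ∂B₃/∂y − ∂B₂/∂z = -16*z + 22
(∇×B)₂ = ∂B₁/∂z − ∂B₃/∂x = 2*x + 10*z - 3
(∇×B)₃ = ∂B₂/∂x − ∂B₁/∂y = -3
∇×B = (-16*z + 22, 2*x + 10*z - 3, -3)
At (-1, 1, -3): (70, -35, -3).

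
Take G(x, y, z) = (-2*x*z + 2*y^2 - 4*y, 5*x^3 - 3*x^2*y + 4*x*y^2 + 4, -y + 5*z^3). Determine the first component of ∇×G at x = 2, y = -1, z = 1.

(∇×G)_1 = ∂G₃/∂y − ∂G₂/∂z
= -1 − (0)
= -1
At (2, -1, 1): -1.

-1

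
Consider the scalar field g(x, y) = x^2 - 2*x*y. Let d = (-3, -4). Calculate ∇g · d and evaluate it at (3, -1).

0

∂g/∂x = 2*x - 2*y
∂g/∂y = -2*x
∇g at (3, -1) = (8, -6)
∇g · d = (8)(-3) + (-6)(-4) = 0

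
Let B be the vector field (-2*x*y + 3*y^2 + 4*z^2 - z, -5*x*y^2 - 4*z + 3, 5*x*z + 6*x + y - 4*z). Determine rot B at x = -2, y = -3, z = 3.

(∇×B)₁ = ∂B₃/∂y − ∂B₂/∂z = 5
(∇×B)₂ = ∂B₁/∂z − ∂B₃/∂x = 3*z - 7
(∇×B)₃ = ∂B₂/∂x − ∂B₁/∂y = 2*x - 5*y^2 - 6*y
∇×B = (5, 3*z - 7, 2*x - 5*y^2 - 6*y)
At (-2, -3, 3): (5, 2, -31).

(5, 2, -31)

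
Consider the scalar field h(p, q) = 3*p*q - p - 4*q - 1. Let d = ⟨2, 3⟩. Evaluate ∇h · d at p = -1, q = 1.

-17

∂h/∂p = 3*q - 1
∂h/∂q = 3*p - 4
∇h at (-1, 1) = (2, -7)
∇h · d = (2)(2) + (-7)(3) = -17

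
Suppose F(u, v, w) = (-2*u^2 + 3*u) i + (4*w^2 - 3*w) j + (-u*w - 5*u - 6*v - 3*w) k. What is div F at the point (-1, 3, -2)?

5

∂F₁/∂u = -4*u + 3
∂F₂/∂v = 0
∂F₃/∂w = -u - 3
∇·F = -5*u
At (-1, 3, -2): 5.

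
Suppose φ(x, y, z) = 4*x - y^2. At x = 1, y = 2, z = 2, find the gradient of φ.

∂φ/∂x = 4
∂φ/∂y = -2*y
∂φ/∂z = 0
∇φ = (4, -2*y, 0)
At (1, 2, 2): (4, -4, 0).

(4, -4, 0)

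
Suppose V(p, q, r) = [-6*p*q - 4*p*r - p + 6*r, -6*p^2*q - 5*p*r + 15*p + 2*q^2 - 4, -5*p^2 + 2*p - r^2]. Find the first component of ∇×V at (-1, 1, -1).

(∇×V)_1 = ∂V₃/∂q − ∂V₂/∂r
= 0 − (-5*p)
= 5*p
At (-1, 1, -1): -5.

-5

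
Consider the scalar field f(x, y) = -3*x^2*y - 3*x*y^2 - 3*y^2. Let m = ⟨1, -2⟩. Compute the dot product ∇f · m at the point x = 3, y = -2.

∂f/∂x = -6*x*y - 3*y^2
∂f/∂y = -3*x^2 - 6*x*y - 6*y
∇f at (3, -2) = (24, 21)
∇f · m = (24)(1) + (21)(-2) = -18

-18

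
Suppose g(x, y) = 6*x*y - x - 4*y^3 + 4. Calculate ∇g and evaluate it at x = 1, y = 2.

(11, -42)

∂g/∂x = 6*y - 1
∂g/∂y = 6*x - 12*y^2
∇g = (6*y - 1, 6*x - 12*y^2)
At (1, 2): (11, -42).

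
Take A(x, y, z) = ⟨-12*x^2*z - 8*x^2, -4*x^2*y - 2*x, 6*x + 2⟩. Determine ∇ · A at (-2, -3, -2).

-80

∂A₁/∂x = -24*x*z - 16*x
∂A₂/∂y = -4*x^2
∂A₃/∂z = 0
∇·A = -4*x^2 - 24*x*z - 16*x
At (-2, -3, -2): -80.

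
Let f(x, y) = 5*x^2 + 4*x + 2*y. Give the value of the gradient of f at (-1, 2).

∂f/∂x = 10*x + 4
∂f/∂y = 2
∇f = (10*x + 4, 2)
At (-1, 2): (-6, 2).

(-6, 2)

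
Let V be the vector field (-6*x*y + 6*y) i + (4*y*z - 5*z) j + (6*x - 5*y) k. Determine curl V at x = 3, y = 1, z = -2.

(-4, -6, 12)

(∇×V)₁ = ∂V₃/∂y − ∂V₂/∂z = -4*y
(∇×V)₂ = ∂V₁/∂z − ∂V₃/∂x = -6
(∇×V)₃ = ∂V₂/∂x − ∂V₁/∂y = 6*x - 6
∇×V = (-4*y, -6, 6*x - 6)
At (3, 1, -2): (-4, -6, 12).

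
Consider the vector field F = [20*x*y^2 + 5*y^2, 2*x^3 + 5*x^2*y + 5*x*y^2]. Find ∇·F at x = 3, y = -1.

∂F₁/∂x = 20*y^2
∂F₂/∂y = 5*x^2 + 10*x*y
∇·F = 5*x^2 + 10*x*y + 20*y^2
At (3, -1): 35.

35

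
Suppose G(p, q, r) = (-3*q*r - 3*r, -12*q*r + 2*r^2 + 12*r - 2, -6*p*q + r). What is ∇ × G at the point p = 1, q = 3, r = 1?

(∇×G)₁ = ∂G₃/∂q − ∂G₂/∂r = -6*p + 12*q - 4*r - 12
(∇×G)₂ = ∂G₁/∂r − ∂G₃/∂p = 3*q - 3
(∇×G)₃ = ∂G₂/∂p − ∂G₁/∂q = 3*r
∇×G = (-6*p + 12*q - 4*r - 12, 3*q - 3, 3*r)
At (1, 3, 1): (14, 6, 3).

(14, 6, 3)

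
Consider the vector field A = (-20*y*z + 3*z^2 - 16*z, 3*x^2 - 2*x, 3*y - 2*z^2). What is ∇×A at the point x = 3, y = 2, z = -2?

(∇×A)₁ = ∂A₃/∂y − ∂A₂/∂z = 3
(∇×A)₂ = ∂A₁/∂z − ∂A₃/∂x = -20*y + 6*z - 16
(∇×A)₃ = ∂A₂/∂x − ∂A₁/∂y = 6*x + 20*z - 2
∇×A = (3, -20*y + 6*z - 16, 6*x + 20*z - 2)
At (3, 2, -2): (3, -68, -24).

(3, -68, -24)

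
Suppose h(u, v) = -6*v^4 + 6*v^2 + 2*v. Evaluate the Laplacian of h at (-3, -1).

-60

∂²h/∂u² = 0
∂²h/∂v² = 12*(-6*v^2 + 1)
∇²h = -72*v^2 + 12
At (-3, -1): -60.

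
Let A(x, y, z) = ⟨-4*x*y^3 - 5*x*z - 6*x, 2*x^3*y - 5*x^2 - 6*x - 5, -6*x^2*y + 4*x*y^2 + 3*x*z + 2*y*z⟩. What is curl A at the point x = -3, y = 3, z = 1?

(-124, -132, -138)

(∇×A)₁ = ∂A₃/∂y − ∂A₂/∂z = -6*x^2 + 8*x*y + 2*z
(∇×A)₂ = ∂A₁/∂z − ∂A₃/∂x = 12*x*y - 5*x - 4*y^2 - 3*z
(∇×A)₃ = ∂A₂/∂x − ∂A₁/∂y = 6*x^2*y + 12*x*y^2 - 10*x - 6
∇×A = (-6*x^2 + 8*x*y + 2*z, 12*x*y - 5*x - 4*y^2 - 3*z, 6*x^2*y + 12*x*y^2 - 10*x - 6)
At (-3, 3, 1): (-124, -132, -138).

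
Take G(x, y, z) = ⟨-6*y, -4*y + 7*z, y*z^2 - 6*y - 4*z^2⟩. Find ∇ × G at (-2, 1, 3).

(-4, 0, 6)

(∇×G)₁ = ∂G₃/∂y − ∂G₂/∂z = z^2 - 13
(∇×G)₂ = ∂G₁/∂z − ∂G₃/∂x = 0
(∇×G)₃ = ∂G₂/∂x − ∂G₁/∂y = 6
∇×G = (z^2 - 13, 0, 6)
At (-2, 1, 3): (-4, 0, 6).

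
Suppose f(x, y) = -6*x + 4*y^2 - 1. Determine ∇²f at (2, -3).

8

∂²f/∂x² = 0
∂²f/∂y² = 8
∇²f = 8
At (2, -3): 8.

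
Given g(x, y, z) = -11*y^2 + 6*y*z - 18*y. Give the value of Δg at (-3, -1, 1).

∂²g/∂x² = 0
∂²g/∂y² = -22
∂²g/∂z² = 0
∇²g = -22
At (-3, -1, 1): -22.

-22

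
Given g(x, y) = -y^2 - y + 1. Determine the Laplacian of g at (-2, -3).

-2

∂²g/∂x² = 0
∂²g/∂y² = -2
∇²g = -2
At (-2, -3): -2.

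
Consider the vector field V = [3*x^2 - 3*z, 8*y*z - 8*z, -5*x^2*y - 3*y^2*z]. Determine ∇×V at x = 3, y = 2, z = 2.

(∇×V)₁ = ∂V₃/∂y − ∂V₂/∂z = -5*x^2 - 6*y*z - 8*y + 8
(∇×V)₂ = ∂V₁/∂z − ∂V₃/∂x = 10*x*y - 3
(∇×V)₃ = ∂V₂/∂x − ∂V₁/∂y = 0
∇×V = (-5*x^2 - 6*y*z - 8*y + 8, 10*x*y - 3, 0)
At (3, 2, 2): (-77, 57, 0).

(-77, 57, 0)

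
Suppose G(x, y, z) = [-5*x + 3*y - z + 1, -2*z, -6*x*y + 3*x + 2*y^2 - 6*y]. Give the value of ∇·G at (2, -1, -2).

-5

∂G₁/∂x = -5
∂G₂/∂y = 0
∂G₃/∂z = 0
∇·G = -5
At (2, -1, -2): -5.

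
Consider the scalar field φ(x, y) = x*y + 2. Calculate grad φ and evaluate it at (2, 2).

∂φ/∂x = y
∂φ/∂y = x
∇φ = (y, x)
At (2, 2): (2, 2).

(2, 2)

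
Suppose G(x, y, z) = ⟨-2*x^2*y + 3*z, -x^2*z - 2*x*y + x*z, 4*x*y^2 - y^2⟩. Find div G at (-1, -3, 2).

-10

∂G₁/∂x = -4*x*y
∂G₂/∂y = -2*x
∂G₃/∂z = 0
∇·G = -4*x*y - 2*x
At (-1, -3, 2): -10.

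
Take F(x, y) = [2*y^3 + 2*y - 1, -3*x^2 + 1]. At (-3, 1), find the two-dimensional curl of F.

∂F₂/∂x = -6*x
∂F₁/∂y = 6*y^2 + 2
Scalar curl = -6*x - 6*y^2 - 2
At (-3, 1): 10.

10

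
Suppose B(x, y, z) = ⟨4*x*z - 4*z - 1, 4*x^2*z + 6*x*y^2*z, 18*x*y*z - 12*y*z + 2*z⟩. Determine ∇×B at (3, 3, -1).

(-240, 62, -78)

(∇×B)₁ = ∂B₃/∂y − ∂B₂/∂z = -4*x^2 - 6*x*y^2 + 18*x*z - 12*z
(∇×B)₂ = ∂B₁/∂z − ∂B₃/∂x = 4*x - 18*y*z - 4
(∇×B)₃ = ∂B₂/∂x − ∂B₁/∂y = 8*x*z + 6*y^2*z
∇×B = (-4*x^2 - 6*x*y^2 + 18*x*z - 12*z, 4*x - 18*y*z - 4, 8*x*z + 6*y^2*z)
At (3, 3, -1): (-240, 62, -78).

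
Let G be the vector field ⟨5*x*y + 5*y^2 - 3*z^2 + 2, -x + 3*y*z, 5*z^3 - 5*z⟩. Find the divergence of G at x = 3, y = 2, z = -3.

∂G₁/∂x = 5*y
∂G₂/∂y = 3*z
∂G₃/∂z = 15*z^2 - 5
∇·G = 5*y + 15*z^2 + 3*z - 5
At (3, 2, -3): 131.

131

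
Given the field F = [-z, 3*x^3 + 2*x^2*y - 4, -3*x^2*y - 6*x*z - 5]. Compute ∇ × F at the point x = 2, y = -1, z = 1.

(-12, -7, 28)

(∇×F)₁ = ∂F₃/∂y − ∂F₂/∂z = -3*x^2
(∇×F)₂ = ∂F₁/∂z − ∂F₃/∂x = 6*x*y + 6*z - 1
(∇×F)₃ = ∂F₂/∂x − ∂F₁/∂y = 9*x^2 + 4*x*y
∇×F = (-3*x^2, 6*x*y + 6*z - 1, 9*x^2 + 4*x*y)
At (2, -1, 1): (-12, -7, 28).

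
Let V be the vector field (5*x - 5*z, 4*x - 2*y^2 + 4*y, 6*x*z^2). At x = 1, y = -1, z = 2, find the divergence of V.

∂V₁/∂x = 5
∂V₂/∂y = -4*y + 4
∂V₃/∂z = 12*x*z
∇·V = 12*x*z - 4*y + 9
At (1, -1, 2): 37.

37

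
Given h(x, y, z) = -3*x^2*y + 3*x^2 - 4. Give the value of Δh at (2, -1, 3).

∂²h/∂x² = 6*(-y + 1)
∂²h/∂y² = 0
∂²h/∂z² = 0
∇²h = -6*y + 6
At (2, -1, 3): 12.

12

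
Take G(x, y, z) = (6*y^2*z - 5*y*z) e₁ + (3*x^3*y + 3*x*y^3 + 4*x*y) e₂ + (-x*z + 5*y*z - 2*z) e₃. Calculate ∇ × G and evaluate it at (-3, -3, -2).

(∇×G)₁ = ∂G₃/∂y − ∂G₂/∂z = 5*z
(∇×G)₂ = ∂G₁/∂z − ∂G₃/∂x = 6*y^2 - 5*y + z
(∇×G)₃ = ∂G₂/∂x − ∂G₁/∂y = 9*x^2*y + 3*y^3 - 12*y*z + 4*y + 5*z
∇×G = (5*z, 6*y^2 - 5*y + z, 9*x^2*y + 3*y^3 - 12*y*z + 4*y + 5*z)
At (-3, -3, -2): (-10, 67, -418).

(-10, 67, -418)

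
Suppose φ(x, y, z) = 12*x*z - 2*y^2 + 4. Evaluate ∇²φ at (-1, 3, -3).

∂²φ/∂x² = 0
∂²φ/∂y² = -4
∂²φ/∂z² = 0
∇²φ = -4
At (-1, 3, -3): -4.

-4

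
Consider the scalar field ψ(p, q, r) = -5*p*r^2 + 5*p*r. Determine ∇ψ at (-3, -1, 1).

∂ψ/∂p = -5*r^2 + 5*r
∂ψ/∂q = 0
∂ψ/∂r = -10*p*r + 5*p
∇ψ = (-5*r^2 + 5*r, 0, -10*p*r + 5*p)
At (-3, -1, 1): (0, 0, 15).

(0, 0, 15)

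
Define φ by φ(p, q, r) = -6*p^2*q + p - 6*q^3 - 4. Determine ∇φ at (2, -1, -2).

∂φ/∂p = -12*p*q + 1
∂φ/∂q = -6*p^2 - 18*q^2
∂φ/∂r = 0
∇φ = (-12*p*q + 1, -6*p^2 - 18*q^2, 0)
At (2, -1, -2): (25, -42, 0).

(25, -42, 0)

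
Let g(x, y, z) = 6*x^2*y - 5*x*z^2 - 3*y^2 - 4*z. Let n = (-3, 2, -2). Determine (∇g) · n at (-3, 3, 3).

359

∂g/∂x = 12*x*y - 5*z^2
∂g/∂y = 6*x^2 - 6*y
∂g/∂z = -10*x*z - 4
∇g at (-3, 3, 3) = (-153, 36, 86)
∇g · n = (-153)(-3) + (36)(2) + (86)(-2) = 359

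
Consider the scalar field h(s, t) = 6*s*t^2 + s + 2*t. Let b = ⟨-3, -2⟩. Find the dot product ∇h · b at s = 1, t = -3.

-97

∂h/∂s = 6*t^2 + 1
∂h/∂t = 12*s*t + 2
∇h at (1, -3) = (55, -34)
∇h · b = (55)(-3) + (-34)(-2) = -97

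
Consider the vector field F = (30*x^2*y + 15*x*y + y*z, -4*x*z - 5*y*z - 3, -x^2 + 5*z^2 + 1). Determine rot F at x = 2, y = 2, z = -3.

(18, 6, -135)

(∇×F)₁ = ∂F₃/∂y − ∂F₂/∂z = 4*x + 5*y
(∇×F)₂ = ∂F₁/∂z − ∂F₃/∂x = 2*x + y
(∇×F)₃ = ∂F₂/∂x − ∂F₁/∂y = -30*x^2 - 15*x - 5*z
∇×F = (4*x + 5*y, 2*x + y, -30*x^2 - 15*x - 5*z)
At (2, 2, -3): (18, 6, -135).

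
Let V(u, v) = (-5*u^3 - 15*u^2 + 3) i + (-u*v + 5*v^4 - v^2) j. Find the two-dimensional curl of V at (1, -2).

2

∂V₂/∂u = -v
∂V₁/∂v = 0
Scalar curl = -v
At (1, -2): 2.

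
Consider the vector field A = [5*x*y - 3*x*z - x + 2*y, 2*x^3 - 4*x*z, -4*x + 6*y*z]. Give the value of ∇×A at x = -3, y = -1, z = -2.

(-24, 13, 75)

(∇×A)₁ = ∂A₃/∂y − ∂A₂/∂z = 4*x + 6*z
(∇×A)₂ = ∂A₁/∂z − ∂A₃/∂x = -3*x + 4
(∇×A)₃ = ∂A₂/∂x − ∂A₁/∂y = 6*x^2 - 5*x - 4*z - 2
∇×A = (4*x + 6*z, -3*x + 4, 6*x^2 - 5*x - 4*z - 2)
At (-3, -1, -2): (-24, 13, 75).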